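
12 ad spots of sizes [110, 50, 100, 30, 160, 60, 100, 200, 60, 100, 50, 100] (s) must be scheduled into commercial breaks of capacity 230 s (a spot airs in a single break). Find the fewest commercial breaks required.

Total = 200 + 160 + 110 + 100 + 100 + 100 + 100 + 60 + 60 + 50 + 50 + 30 = 1120 s.
Lower bound: ⌈1120/230⌉ = 5 commercial breaks.
A packing using 6 commercial breaks:
  break 1: 200 + 30 = 230
  break 2: 160 + 60 = 220
  break 3: 110 + 100 = 210
  break 4: 100 + 100 = 200
  break 5: 100 + 60 + 50 = 210
  break 6: 50 = 50
No arrangement into 5 commercial breaks stays within capacity, so 6 is optimal.

6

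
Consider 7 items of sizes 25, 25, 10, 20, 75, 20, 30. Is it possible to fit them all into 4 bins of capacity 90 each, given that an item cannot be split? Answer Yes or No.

A valid assignment using 3 bins:
  bin 1: 75 + 10 = 85
  bin 2: 30 + 25 + 25 = 80
  bin 3: 20 + 20 = 40
That uses only 3 ≤ 4, so 4 bins are enough.

Yes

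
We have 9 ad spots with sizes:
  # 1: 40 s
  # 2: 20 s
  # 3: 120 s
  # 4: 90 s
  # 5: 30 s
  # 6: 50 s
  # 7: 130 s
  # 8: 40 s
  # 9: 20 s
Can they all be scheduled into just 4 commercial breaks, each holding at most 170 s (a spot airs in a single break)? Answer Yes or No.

A valid assignment using 4 commercial breaks:
  break 1: 130 + 40 = 170
  break 2: 120 + 50 = 170
  break 3: 90 + 40 + 30 = 160
  break 4: 20 + 20 = 40
Every load is within 170 s, so 4 commercial breaks suffice.

Yes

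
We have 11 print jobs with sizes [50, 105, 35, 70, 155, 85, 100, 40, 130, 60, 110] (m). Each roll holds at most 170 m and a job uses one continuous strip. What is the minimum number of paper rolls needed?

6

Total = 155 + 130 + 110 + 105 + 100 + 85 + 70 + 60 + 50 + 40 + 35 = 940 m.
Lower bound: ⌈940/170⌉ = 6 paper rolls.
A packing using 6 paper rolls:
  roll 1: 155 = 155
  roll 2: 130 + 40 = 170
  roll 3: 110 + 60 = 170
  roll 4: 105 + 50 = 155
  roll 5: 100 + 70 = 170
  roll 6: 85 + 35 = 120
This matches the lower bound, so 6 is optimal.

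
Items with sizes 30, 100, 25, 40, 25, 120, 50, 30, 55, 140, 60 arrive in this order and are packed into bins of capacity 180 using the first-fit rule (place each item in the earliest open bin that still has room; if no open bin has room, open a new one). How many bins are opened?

  30 → bin 1 (new)  [load 30/180]
  100 → bin 1  [load 130/180]
  25 → bin 1  [load 155/180]
  40 → bin 2 (new)  [load 40/180]
  25 → bin 1  [load 180/180]
  120 → bin 2  [load 160/180]
  50 → bin 3 (new)  [load 50/180]
  30 → bin 3  [load 80/180]
  55 → bin 3  [load 135/180]
  140 → bin 4 (new)  [load 140/180]
  60 → bin 5 (new)  [load 60/180]
5 bins opened.

5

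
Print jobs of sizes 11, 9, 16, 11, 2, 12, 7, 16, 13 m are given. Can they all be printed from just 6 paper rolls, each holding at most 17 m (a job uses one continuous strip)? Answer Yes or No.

Total = 97 m; ⌈97/17⌉ = 6.
7 print jobs each exceed half the capacity and cannot share a roll, forcing at least 7 paper rolls.
At least 7 paper rolls are required, but only 6 are allowed.

No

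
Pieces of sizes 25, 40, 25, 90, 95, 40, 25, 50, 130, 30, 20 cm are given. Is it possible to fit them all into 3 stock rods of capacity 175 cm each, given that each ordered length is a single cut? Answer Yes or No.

No

Total = 570 cm; ⌈570/175⌉ = 4.
At least 4 stock rods are required, but only 3 are allowed.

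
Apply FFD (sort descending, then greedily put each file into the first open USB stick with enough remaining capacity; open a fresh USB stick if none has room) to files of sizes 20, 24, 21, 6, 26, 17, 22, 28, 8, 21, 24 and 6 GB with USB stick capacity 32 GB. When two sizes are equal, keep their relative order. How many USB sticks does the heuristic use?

9

Sorted descending: 28, 26, 24, 24, 22, 21, 21, 20, 17, 8, 6, 6.
  28 → USB stick 1 (new)  [load 28/32]
  26 → USB stick 2 (new)  [load 26/32]
  24 → USB stick 3 (new)  [load 24/32]
  24 → USB stick 4 (new)  [load 24/32]
  22 → USB stick 5 (new)  [load 22/32]
  21 → USB stick 6 (new)  [load 21/32]
  21 → USB stick 7 (new)  [load 21/32]
  20 → USB stick 8 (new)  [load 20/32]
  17 → USB stick 9 (new)  [load 17/32]
  8 → USB stick 3  [load 32/32]
  6 → USB stick 2  [load 32/32]
  6 → USB stick 4  [load 30/32]
9 USB sticks opened.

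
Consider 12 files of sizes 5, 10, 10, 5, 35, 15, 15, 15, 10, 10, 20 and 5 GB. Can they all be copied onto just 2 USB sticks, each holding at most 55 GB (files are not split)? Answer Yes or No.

No

Total = 155 GB; ⌈155/55⌉ = 3.
At least 3 USB sticks are required, but only 2 are allowed.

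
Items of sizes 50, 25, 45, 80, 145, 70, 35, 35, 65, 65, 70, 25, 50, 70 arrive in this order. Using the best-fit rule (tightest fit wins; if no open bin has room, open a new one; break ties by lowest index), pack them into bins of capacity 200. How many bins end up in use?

5

  50 → bin 1 (new)  [load 50/200]
  25 → bin 1  [load 75/200]
  45 → bin 1  [load 120/200]
  80 → bin 1  [load 200/200]
  145 → bin 2 (new)  [load 145/200]
  70 → bin 3 (new)  [load 70/200]
  35 → bin 2  [load 180/200]
  35 → bin 3  [load 105/200]
  65 → bin 3  [load 170/200]
  65 → bin 4 (new)  [load 65/200]
  70 → bin 4  [load 135/200]
  25 → bin 3  [load 195/200]
  50 → bin 4  [load 185/200]
  70 → bin 5 (new)  [load 70/200]
5 bins opened.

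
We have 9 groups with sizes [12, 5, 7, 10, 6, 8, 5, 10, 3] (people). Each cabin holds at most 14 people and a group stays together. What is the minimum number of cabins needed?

Total = 12 + 10 + 10 + 8 + 7 + 6 + 5 + 5 + 3 = 66 people.
Lower bound: ⌈66/14⌉ = 5 cabins.
A packing using 6 cabins:
  cabin 1: 12 = 12
  cabin 2: 10 + 3 = 13
  cabin 3: 10 = 10
  cabin 4: 8 + 6 = 14
  cabin 5: 7 + 5 = 12
  cabin 6: 5 = 5
No arrangement into 5 cabins stays within capacity, so 6 is optimal.

6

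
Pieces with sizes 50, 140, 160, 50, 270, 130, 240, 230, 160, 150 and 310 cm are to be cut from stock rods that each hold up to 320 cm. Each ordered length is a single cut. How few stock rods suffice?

Total = 310 + 270 + 240 + 230 + 160 + 160 + 150 + 140 + 130 + 50 + 50 = 1890 cm.
Lower bound: ⌈1890/320⌉ = 6 stock rods.
A packing using 7 stock rods:
  stock rod 1: 310 = 310
  stock rod 2: 270 + 50 = 320
  stock rod 3: 240 + 50 = 290
  stock rod 4: 230 = 230
  stock rod 5: 160 + 160 = 320
  stock rod 6: 150 + 140 = 290
  stock rod 7: 130 = 130
No arrangement into 6 stock rods stays within capacity, so 7 is optimal.

7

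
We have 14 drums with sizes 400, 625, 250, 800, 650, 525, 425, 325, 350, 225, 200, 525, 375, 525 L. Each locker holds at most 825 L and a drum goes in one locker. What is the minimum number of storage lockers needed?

9

Total = 800 + 650 + 625 + 525 + 525 + 525 + 425 + 400 + 375 + 350 + 325 + 250 + 225 + 200 = 6200 L.
Lower bound: ⌈6200/825⌉ = 8 storage lockers.
A packing using 9 storage lockers:
  locker 1: 800 = 800
  locker 2: 650 = 650
  locker 3: 625 + 200 = 825
  locker 4: 525 + 250 = 775
  locker 5: 525 + 225 = 750
  locker 6: 525 = 525
  locker 7: 425 + 400 = 825
  locker 8: 375 + 350 = 725
  locker 9: 325 = 325
No arrangement into 8 storage lockers stays within capacity, so 9 is optimal.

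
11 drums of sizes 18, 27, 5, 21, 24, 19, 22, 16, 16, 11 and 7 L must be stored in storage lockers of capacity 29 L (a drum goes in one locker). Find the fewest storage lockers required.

8

Total = 27 + 24 + 22 + 21 + 19 + 18 + 16 + 16 + 11 + 7 + 5 = 186 L.
Lower bound: ⌈186/29⌉ = 7 storage lockers.
Also, 8 drums each exceed 29/2 L, and no two of those can share a locker, so at least 8 storage lockers are needed.
A packing using 8 storage lockers:
  locker 1: 27 = 27
  locker 2: 24 + 5 = 29
  locker 3: 22 + 7 = 29
  locker 4: 21 = 21
  locker 5: 19 = 19
  locker 6: 18 + 11 = 29
  locker 7: 16 = 16
  locker 8: 16 = 16
This matches the lower bound, so 8 is optimal.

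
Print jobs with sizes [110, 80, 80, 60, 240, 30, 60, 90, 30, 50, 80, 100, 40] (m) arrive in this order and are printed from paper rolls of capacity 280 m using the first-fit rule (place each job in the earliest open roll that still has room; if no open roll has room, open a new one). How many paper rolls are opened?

4

  110 → roll 1 (new)  [load 110/280]
  80 → roll 1  [load 190/280]
  80 → roll 1  [load 270/280]
  60 → roll 2 (new)  [load 60/280]
  240 → roll 3 (new)  [load 240/280]
  30 → roll 2  [load 90/280]
  60 → roll 2  [load 150/280]
  90 → roll 2  [load 240/280]
  30 → roll 2  [load 270/280]
  50 → roll 4 (new)  [load 50/280]
  80 → roll 4  [load 130/280]
  100 → roll 4  [load 230/280]
  40 → roll 3  [load 280/280]
4 paper rolls opened.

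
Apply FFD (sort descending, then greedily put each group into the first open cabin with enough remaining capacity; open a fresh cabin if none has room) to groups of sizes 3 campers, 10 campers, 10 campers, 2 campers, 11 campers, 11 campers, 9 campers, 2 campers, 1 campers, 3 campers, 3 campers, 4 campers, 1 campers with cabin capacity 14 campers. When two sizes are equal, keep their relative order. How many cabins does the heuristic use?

Sorted descending: 11, 11, 10, 10, 9, 4, 3, 3, 3, 2, 2, 1, 1.
  11 → cabin 1 (new)  [load 11/14]
  11 → cabin 2 (new)  [load 11/14]
  10 → cabin 3 (new)  [load 10/14]
  10 → cabin 4 (new)  [load 10/14]
  9 → cabin 5 (new)  [load 9/14]
  4 → cabin 3  [load 14/14]
  3 → cabin 1  [load 14/14]
  3 → cabin 2  [load 14/14]
  3 → cabin 4  [load 13/14]
  2 → cabin 5  [load 11/14]
  2 → cabin 5  [load 13/14]
  1 → cabin 4  [load 14/14]
  1 → cabin 5  [load 14/14]
5 cabins opened.

5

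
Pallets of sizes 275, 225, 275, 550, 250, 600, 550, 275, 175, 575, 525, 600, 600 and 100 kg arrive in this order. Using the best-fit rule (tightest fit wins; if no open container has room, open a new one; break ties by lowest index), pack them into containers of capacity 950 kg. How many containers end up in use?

  275 → container 1 (new)  [load 275/950]
  225 → container 1  [load 500/950]
  275 → container 1  [load 775/950]
  550 → container 2 (new)  [load 550/950]
  250 → container 2  [load 800/950]
  600 → container 3 (new)  [load 600/950]
  550 → container 4 (new)  [load 550/950]
  275 → container 3  [load 875/950]
  175 → container 1  [load 950/950]
  575 → container 5 (new)  [load 575/950]
  525 → container 6 (new)  [load 525/950]
  600 → container 7 (new)  [load 600/950]
  600 → container 8 (new)  [load 600/950]
  100 → container 2  [load 900/950]
8 containers opened.

8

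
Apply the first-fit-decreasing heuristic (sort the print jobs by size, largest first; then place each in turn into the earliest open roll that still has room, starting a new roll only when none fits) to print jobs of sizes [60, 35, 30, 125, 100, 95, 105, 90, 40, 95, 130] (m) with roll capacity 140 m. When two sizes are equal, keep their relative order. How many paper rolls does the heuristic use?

Sorted descending: 130, 125, 105, 100, 95, 95, 90, 60, 40, 35, 30.
  130 → roll 1 (new)  [load 130/140]
  125 → roll 2 (new)  [load 125/140]
  105 → roll 3 (new)  [load 105/140]
  100 → roll 4 (new)  [load 100/140]
  95 → roll 5 (new)  [load 95/140]
  95 → roll 6 (new)  [load 95/140]
  90 → roll 7 (new)  [load 90/140]
  60 → roll 8 (new)  [load 60/140]
  40 → roll 4  [load 140/140]
  35 → roll 3  [load 140/140]
  30 → roll 5  [load 125/140]
8 paper rolls opened.

8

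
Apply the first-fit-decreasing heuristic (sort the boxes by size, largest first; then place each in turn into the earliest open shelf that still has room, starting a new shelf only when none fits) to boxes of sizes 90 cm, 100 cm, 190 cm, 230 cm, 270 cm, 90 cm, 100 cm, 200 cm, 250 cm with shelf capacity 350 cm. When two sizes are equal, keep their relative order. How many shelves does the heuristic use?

Sorted descending: 270, 250, 230, 200, 190, 100, 100, 90, 90.
  270 → shelf 1 (new)  [load 270/350]
  250 → shelf 2 (new)  [load 250/350]
  230 → shelf 3 (new)  [load 230/350]
  200 → shelf 4 (new)  [load 200/350]
  190 → shelf 5 (new)  [load 190/350]
  100 → shelf 2  [load 350/350]
  100 → shelf 3  [load 330/350]
  90 → shelf 4  [load 290/350]
  90 → shelf 5  [load 280/350]
5 shelves opened.

5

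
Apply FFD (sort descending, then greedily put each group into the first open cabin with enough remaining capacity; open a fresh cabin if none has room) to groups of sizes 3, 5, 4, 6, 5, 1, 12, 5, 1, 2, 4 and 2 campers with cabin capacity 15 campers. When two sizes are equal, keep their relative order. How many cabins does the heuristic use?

Sorted descending: 12, 6, 5, 5, 5, 4, 4, 3, 2, 2, 1, 1.
  12 → cabin 1 (new)  [load 12/15]
  6 → cabin 2 (new)  [load 6/15]
  5 → cabin 2  [load 11/15]
  5 → cabin 3 (new)  [load 5/15]
  5 → cabin 3  [load 10/15]
  4 → cabin 2  [load 15/15]
  4 → cabin 3  [load 14/15]
  3 → cabin 1  [load 15/15]
  2 → cabin 4 (new)  [load 2/15]
  2 → cabin 4  [load 4/15]
  1 → cabin 3  [load 15/15]
  1 → cabin 4  [load 5/15]
4 cabins opened.

4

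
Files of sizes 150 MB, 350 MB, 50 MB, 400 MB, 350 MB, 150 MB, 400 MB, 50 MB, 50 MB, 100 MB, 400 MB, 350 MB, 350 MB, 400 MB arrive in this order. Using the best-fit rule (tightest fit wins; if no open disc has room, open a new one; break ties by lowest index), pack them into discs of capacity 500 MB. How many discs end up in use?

  150 → disc 1 (new)  [load 150/500]
  350 → disc 1  [load 500/500]
  50 → disc 2 (new)  [load 50/500]
  400 → disc 2  [load 450/500]
  350 → disc 3 (new)  [load 350/500]
  150 → disc 3  [load 500/500]
  400 → disc 4 (new)  [load 400/500]
  50 → disc 2  [load 500/500]
  50 → disc 4  [load 450/500]
  100 → disc 5 (new)  [load 100/500]
  400 → disc 5  [load 500/500]
  350 → disc 6 (new)  [load 350/500]
  350 → disc 7 (new)  [load 350/500]
  400 → disc 8 (new)  [load 400/500]
8 discs opened.

8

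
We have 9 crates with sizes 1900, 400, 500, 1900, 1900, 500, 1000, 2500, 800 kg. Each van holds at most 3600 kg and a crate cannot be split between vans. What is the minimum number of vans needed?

Total = 2500 + 1900 + 1900 + 1900 + 1000 + 800 + 500 + 500 + 400 = 11400 kg.
Lower bound: ⌈11400/3600⌉ = 4 vans.
A packing using 4 vans:
  van 1: 2500 + 1000 = 3500
  van 2: 1900 + 800 + 500 + 400 = 3600
  van 3: 1900 + 500 = 2400
  van 4: 1900 = 1900
This matches the lower bound, so 4 is optimal.

4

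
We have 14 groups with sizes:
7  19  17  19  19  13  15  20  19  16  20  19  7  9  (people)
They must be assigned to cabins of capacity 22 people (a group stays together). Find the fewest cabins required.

Total = 20 + 20 + 19 + 19 + 19 + 19 + 19 + 17 + 16 + 15 + 13 + 9 + 7 + 7 = 219 people.
Lower bound: ⌈219/22⌉ = 10 cabins.
Also, 11 groups each exceed 11 people, and no two of those can share a cabin, so at least 11 cabins are needed.
A packing using 12 cabins:
  cabin 1: 20 = 20
  cabin 2: 20 = 20
  cabin 3: 19 = 19
  cabin 4: 19 = 19
  cabin 5: 19 = 19
  cabin 6: 19 = 19
  cabin 7: 19 = 19
  cabin 8: 17 = 17
  cabin 9: 16 = 16
  cabin 10: 15 + 7 = 22
  cabin 11: 13 + 9 = 22
  cabin 12: 7 = 7
No arrangement into 11 cabins stays within capacity, so 12 is optimal.

12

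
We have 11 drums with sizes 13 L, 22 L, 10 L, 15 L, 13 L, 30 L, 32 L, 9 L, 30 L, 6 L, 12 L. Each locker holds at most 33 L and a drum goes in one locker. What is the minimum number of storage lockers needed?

Total = 32 + 30 + 30 + 22 + 15 + 13 + 13 + 12 + 10 + 9 + 6 = 192 L.
Lower bound: ⌈192/33⌉ = 6 storage lockers.
A packing using 7 storage lockers:
  locker 1: 32 = 32
  locker 2: 30 = 30
  locker 3: 30 = 30
  locker 4: 22 + 10 = 32
  locker 5: 15 + 13 = 28
  locker 6: 13 + 12 + 6 = 31
  locker 7: 9 = 9
No arrangement into 6 storage lockers stays within capacity, so 7 is optimal.

7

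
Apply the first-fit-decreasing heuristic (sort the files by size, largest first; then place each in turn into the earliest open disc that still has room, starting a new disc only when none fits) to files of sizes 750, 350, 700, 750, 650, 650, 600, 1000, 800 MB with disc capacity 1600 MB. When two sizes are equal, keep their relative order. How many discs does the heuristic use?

5

Sorted descending: 1000, 800, 750, 750, 700, 650, 650, 600, 350.
  1000 → disc 1 (new)  [load 1000/1600]
  800 → disc 2 (new)  [load 800/1600]
  750 → disc 2  [load 1550/1600]
  750 → disc 3 (new)  [load 750/1600]
  700 → disc 3  [load 1450/1600]
  650 → disc 4 (new)  [load 650/1600]
  650 → disc 4  [load 1300/1600]
  600 → disc 1  [load 1600/1600]
  350 → disc 5 (new)  [load 350/1600]
5 discs opened.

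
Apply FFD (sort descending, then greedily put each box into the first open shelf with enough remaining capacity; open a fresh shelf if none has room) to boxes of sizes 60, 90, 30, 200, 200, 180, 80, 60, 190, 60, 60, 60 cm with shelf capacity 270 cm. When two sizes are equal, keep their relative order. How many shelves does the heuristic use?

5

Sorted descending: 200, 200, 190, 180, 90, 80, 60, 60, 60, 60, 60, 30.
  200 → shelf 1 (new)  [load 200/270]
  200 → shelf 2 (new)  [load 200/270]
  190 → shelf 3 (new)  [load 190/270]
  180 → shelf 4 (new)  [load 180/270]
  90 → shelf 4  [load 270/270]
  80 → shelf 3  [load 270/270]
  60 → shelf 1  [load 260/270]
  60 → shelf 2  [load 260/270]
  60 → shelf 5 (new)  [load 60/270]
  60 → shelf 5  [load 120/270]
  60 → shelf 5  [load 180/270]
  30 → shelf 5  [load 210/270]
5 shelves opened.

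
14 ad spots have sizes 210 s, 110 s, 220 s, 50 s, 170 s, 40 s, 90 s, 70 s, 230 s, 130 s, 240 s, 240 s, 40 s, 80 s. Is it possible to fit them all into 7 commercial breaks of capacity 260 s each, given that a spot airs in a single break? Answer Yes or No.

Total = 1920 s; ⌈1920/260⌉ = 8.
At least 8 commercial breaks are required, but only 7 are allowed.

No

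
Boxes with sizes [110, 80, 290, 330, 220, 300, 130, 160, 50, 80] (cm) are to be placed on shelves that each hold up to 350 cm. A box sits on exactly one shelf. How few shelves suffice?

6

Total = 330 + 300 + 290 + 220 + 160 + 130 + 110 + 80 + 80 + 50 = 1750 cm.
Lower bound: ⌈1750/350⌉ = 5 shelves.
A packing using 6 shelves:
  shelf 1: 330 = 330
  shelf 2: 300 + 50 = 350
  shelf 3: 290 = 290
  shelf 4: 220 + 130 = 350
  shelf 5: 160 + 110 + 80 = 350
  shelf 6: 80 = 80
No arrangement into 5 shelves stays within capacity, so 6 is optimal.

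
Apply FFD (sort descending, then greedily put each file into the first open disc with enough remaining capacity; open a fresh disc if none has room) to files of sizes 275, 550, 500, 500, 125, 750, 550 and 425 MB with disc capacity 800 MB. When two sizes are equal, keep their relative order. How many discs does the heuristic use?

6

Sorted descending: 750, 550, 550, 500, 500, 425, 275, 125.
  750 → disc 1 (new)  [load 750/800]
  550 → disc 2 (new)  [load 550/800]
  550 → disc 3 (new)  [load 550/800]
  500 → disc 4 (new)  [load 500/800]
  500 → disc 5 (new)  [load 500/800]
  425 → disc 6 (new)  [load 425/800]
  275 → disc 4  [load 775/800]
  125 → disc 2  [load 675/800]
6 discs opened.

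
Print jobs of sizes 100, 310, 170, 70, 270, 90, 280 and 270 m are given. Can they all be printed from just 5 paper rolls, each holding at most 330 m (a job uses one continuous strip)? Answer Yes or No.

No

Total = 1560 m; ⌈1560/330⌉ = 5.
The bound of 5 does not rule out 5, but exhaustive search shows no assignment into 5 paper rolls of capacity 330 m exists — the minimum is 6.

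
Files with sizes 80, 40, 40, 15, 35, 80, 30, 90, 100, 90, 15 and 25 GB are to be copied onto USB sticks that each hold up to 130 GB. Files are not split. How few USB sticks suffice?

Total = 100 + 90 + 90 + 80 + 80 + 40 + 40 + 35 + 30 + 25 + 15 + 15 = 640 GB.
Lower bound: ⌈640/130⌉ = 5 USB sticks.
A packing using 5 USB sticks:
  USB stick 1: 100 + 30 = 130
  USB stick 2: 90 + 40 = 130
  USB stick 3: 90 + 40 = 130
  USB stick 4: 80 + 35 + 15 = 130
  USB stick 5: 80 + 25 + 15 = 120
This matches the lower bound, so 5 is optimal.

5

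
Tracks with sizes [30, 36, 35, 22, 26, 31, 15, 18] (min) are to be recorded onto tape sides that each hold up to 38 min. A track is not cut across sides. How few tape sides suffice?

Total = 36 + 35 + 31 + 30 + 26 + 22 + 18 + 15 = 213 min.
Lower bound: ⌈213/38⌉ = 6 tape sides.
A packing using 7 tape sides:
  side 1: 36 = 36
  side 2: 35 = 35
  side 3: 31 = 31
  side 4: 30 = 30
  side 5: 26 = 26
  side 6: 22 + 15 = 37
  side 7: 18 = 18
No arrangement into 6 tape sides stays within capacity, so 7 is optimal.

7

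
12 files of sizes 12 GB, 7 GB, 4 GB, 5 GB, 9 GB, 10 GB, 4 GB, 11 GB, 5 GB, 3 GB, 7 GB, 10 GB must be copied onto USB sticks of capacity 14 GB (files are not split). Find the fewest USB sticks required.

Total = 12 + 11 + 10 + 10 + 9 + 7 + 7 + 5 + 5 + 4 + 4 + 3 = 87 GB.
Lower bound: ⌈87/14⌉ = 7 USB sticks.
A packing using 7 USB sticks:
  USB stick 1: 12 = 12
  USB stick 2: 11 + 3 = 14
  USB stick 3: 10 + 4 = 14
  USB stick 4: 10 + 4 = 14
  USB stick 5: 9 + 5 = 14
  USB stick 6: 7 + 7 = 14
  USB stick 7: 5 = 5
This matches the lower bound, so 7 is optimal.

7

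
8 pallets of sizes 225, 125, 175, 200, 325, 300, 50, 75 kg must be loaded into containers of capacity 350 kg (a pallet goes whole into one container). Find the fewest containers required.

5

Total = 325 + 300 + 225 + 200 + 175 + 125 + 75 + 50 = 1475 kg.
Lower bound: ⌈1475/350⌉ = 5 containers.
A packing using 5 containers:
  container 1: 325 = 325
  container 2: 300 + 50 = 350
  container 3: 225 + 125 = 350
  container 4: 200 + 75 = 275
  container 5: 175 = 175
This matches the lower bound, so 5 is optimal.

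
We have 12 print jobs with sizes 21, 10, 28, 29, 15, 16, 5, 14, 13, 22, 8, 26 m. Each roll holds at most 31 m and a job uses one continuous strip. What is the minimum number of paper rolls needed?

7

Total = 29 + 28 + 26 + 22 + 21 + 16 + 15 + 14 + 13 + 10 + 8 + 5 = 207 m.
Lower bound: ⌈207/31⌉ = 7 paper rolls.
A packing using 7 paper rolls:
  roll 1: 29 = 29
  roll 2: 28 = 28
  roll 3: 26 + 5 = 31
  roll 4: 22 + 8 = 30
  roll 5: 21 + 10 = 31
  roll 6: 16 + 15 = 31
  roll 7: 14 + 13 = 27
This matches the lower bound, so 7 is optimal.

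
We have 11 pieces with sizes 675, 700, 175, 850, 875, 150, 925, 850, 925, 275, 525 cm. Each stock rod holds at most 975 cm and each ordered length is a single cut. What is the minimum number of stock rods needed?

Total = 925 + 925 + 875 + 850 + 850 + 700 + 675 + 525 + 275 + 175 + 150 = 6925 cm.
Lower bound: ⌈6925/975⌉ = 8 stock rods.
A packing using 8 stock rods:
  stock rod 1: 925 = 925
  stock rod 2: 925 = 925
  stock rod 3: 875 = 875
  stock rod 4: 850 = 850
  stock rod 5: 850 = 850
  stock rod 6: 700 + 275 = 975
  stock rod 7: 675 + 175 = 850
  stock rod 8: 525 + 150 = 675
This matches the lower bound, so 8 is optimal.

8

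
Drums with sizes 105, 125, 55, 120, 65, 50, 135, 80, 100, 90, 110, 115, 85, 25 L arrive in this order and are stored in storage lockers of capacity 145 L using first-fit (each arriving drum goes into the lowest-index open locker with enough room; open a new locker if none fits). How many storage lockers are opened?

  105 → locker 1 (new)  [load 105/145]
  125 → locker 2 (new)  [load 125/145]
  55 → locker 3 (new)  [load 55/145]
  120 → locker 4 (new)  [load 120/145]
  65 → locker 3  [load 120/145]
  50 → locker 5 (new)  [load 50/145]
  135 → locker 6 (new)  [load 135/145]
  80 → locker 5  [load 130/145]
  100 → locker 7 (new)  [load 100/145]
  90 → locker 8 (new)  [load 90/145]
  110 → locker 9 (new)  [load 110/145]
  115 → locker 10 (new)  [load 115/145]
  85 → locker 11 (new)  [load 85/145]
  25 → locker 1  [load 130/145]
11 storage lockers opened.

11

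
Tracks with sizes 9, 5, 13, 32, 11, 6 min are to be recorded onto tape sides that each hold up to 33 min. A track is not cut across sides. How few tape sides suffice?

Total = 32 + 13 + 11 + 9 + 6 + 5 = 76 min.
Lower bound: ⌈76/33⌉ = 3 tape sides.
A packing using 3 tape sides:
  side 1: 32 = 32
  side 2: 13 + 11 + 9 = 33
  side 3: 6 + 5 = 11
This matches the lower bound, so 3 is optimal.

3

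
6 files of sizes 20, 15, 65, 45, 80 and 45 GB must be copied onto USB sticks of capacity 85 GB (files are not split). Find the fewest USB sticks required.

Total = 80 + 65 + 45 + 45 + 20 + 15 = 270 GB.
Lower bound: ⌈270/85⌉ = 4 USB sticks.
A packing using 4 USB sticks:
  USB stick 1: 80 = 80
  USB stick 2: 65 + 20 = 85
  USB stick 3: 45 + 15 = 60
  USB stick 4: 45 = 45
This matches the lower bound, so 4 is optimal.

4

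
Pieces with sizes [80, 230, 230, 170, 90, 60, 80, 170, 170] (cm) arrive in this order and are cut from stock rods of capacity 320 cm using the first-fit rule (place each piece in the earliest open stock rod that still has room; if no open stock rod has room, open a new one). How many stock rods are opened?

5

  80 → stock rod 1 (new)  [load 80/320]
  230 → stock rod 1  [load 310/320]
  230 → stock rod 2 (new)  [load 230/320]
  170 → stock rod 3 (new)  [load 170/320]
  90 → stock rod 2  [load 320/320]
  60 → stock rod 3  [load 230/320]
  80 → stock rod 3  [load 310/320]
  170 → stock rod 4 (new)  [load 170/320]
  170 → stock rod 5 (new)  [load 170/320]
5 stock rods opened.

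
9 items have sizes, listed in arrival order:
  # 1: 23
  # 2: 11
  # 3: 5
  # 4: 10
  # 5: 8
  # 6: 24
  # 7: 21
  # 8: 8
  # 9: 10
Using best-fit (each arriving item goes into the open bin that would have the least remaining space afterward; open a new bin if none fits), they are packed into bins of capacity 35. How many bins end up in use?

4

  23 → bin 1 (new)  [load 23/35]
  11 → bin 1  [load 34/35]
  5 → bin 2 (new)  [load 5/35]
  10 → bin 2  [load 15/35]
  8 → bin 2  [load 23/35]
  24 → bin 3 (new)  [load 24/35]
  21 → bin 4 (new)  [load 21/35]
  8 → bin 3  [load 32/35]
  10 → bin 2  [load 33/35]
4 bins opened.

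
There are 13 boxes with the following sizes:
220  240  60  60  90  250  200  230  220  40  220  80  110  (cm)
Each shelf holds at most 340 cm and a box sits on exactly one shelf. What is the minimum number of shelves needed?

7

Total = 250 + 240 + 230 + 220 + 220 + 220 + 200 + 110 + 90 + 80 + 60 + 60 + 40 = 2020 cm.
Lower bound: ⌈2020/340⌉ = 6 shelves.
Also, 7 boxes each exceed 170 cm, and no two of those can share a shelf, so at least 7 shelves are needed.
A packing using 7 shelves:
  shelf 1: 250 + 90 = 340
  shelf 2: 240 + 80 = 320
  shelf 3: 230 + 110 = 340
  shelf 4: 220 + 60 + 60 = 340
  shelf 5: 220 + 40 = 260
  shelf 6: 220 = 220
  shelf 7: 200 = 200
This matches the lower bound, so 7 is optimal.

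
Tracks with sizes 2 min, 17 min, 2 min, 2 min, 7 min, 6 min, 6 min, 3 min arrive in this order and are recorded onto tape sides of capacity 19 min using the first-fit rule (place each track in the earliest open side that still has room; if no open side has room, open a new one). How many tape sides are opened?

3

  2 → side 1 (new)  [load 2/19]
  17 → side 1  [load 19/19]
  2 → side 2 (new)  [load 2/19]
  2 → side 2  [load 4/19]
  7 → side 2  [load 11/19]
  6 → side 2  [load 17/19]
  6 → side 3 (new)  [load 6/19]
  3 → side 3  [load 9/19]
3 tape sides opened.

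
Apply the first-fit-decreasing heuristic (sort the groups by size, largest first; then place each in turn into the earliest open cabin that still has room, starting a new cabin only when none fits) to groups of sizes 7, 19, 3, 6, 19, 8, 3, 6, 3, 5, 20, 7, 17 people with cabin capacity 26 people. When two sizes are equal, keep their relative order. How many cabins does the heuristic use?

5

Sorted descending: 20, 19, 19, 17, 8, 7, 7, 6, 6, 5, 3, 3, 3.
  20 → cabin 1 (new)  [load 20/26]
  19 → cabin 2 (new)  [load 19/26]
  19 → cabin 3 (new)  [load 19/26]
  17 → cabin 4 (new)  [load 17/26]
  8 → cabin 4  [load 25/26]
  7 → cabin 2  [load 26/26]
  7 → cabin 3  [load 26/26]
  6 → cabin 1  [load 26/26]
  6 → cabin 5 (new)  [load 6/26]
  5 → cabin 5  [load 11/26]
  3 → cabin 5  [load 14/26]
  3 → cabin 5  [load 17/26]
  3 → cabin 5  [load 20/26]
5 cabins opened.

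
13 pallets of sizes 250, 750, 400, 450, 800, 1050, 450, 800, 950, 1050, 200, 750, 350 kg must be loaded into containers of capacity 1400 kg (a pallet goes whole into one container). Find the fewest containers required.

7

Total = 1050 + 1050 + 950 + 800 + 800 + 750 + 750 + 450 + 450 + 400 + 350 + 250 + 200 = 8250 kg.
Lower bound: ⌈8250/1400⌉ = 6 containers.
Also, 7 pallets each exceed 700 kg, and no two of those can share a container, so at least 7 containers are needed.
A packing using 7 containers:
  container 1: 1050 + 350 = 1400
  container 2: 1050 + 250 = 1300
  container 3: 950 + 450 = 1400
  container 4: 800 + 450 = 1250
  container 5: 800 + 400 + 200 = 1400
  container 6: 750 = 750
  container 7: 750 = 750
This matches the lower bound, so 7 is optimal.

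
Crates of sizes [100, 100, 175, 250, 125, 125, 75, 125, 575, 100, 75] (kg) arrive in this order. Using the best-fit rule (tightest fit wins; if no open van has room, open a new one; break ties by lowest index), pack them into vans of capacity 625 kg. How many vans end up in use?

3

  100 → van 1 (new)  [load 100/625]
  100 → van 1  [load 200/625]
  175 → van 1  [load 375/625]
  250 → van 1  [load 625/625]
  125 → van 2 (new)  [load 125/625]
  125 → van 2  [load 250/625]
  75 → van 2  [load 325/625]
  125 → van 2  [load 450/625]
  575 → van 3 (new)  [load 575/625]
  100 → van 2  [load 550/625]
  75 → van 2  [load 625/625]
3 vans opened.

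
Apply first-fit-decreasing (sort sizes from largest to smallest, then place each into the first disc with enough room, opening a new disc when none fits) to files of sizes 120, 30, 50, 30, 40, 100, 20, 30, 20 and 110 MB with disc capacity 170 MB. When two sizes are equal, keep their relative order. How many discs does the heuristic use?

4

Sorted descending: 120, 110, 100, 50, 40, 30, 30, 30, 20, 20.
  120 → disc 1 (new)  [load 120/170]
  110 → disc 2 (new)  [load 110/170]
  100 → disc 3 (new)  [load 100/170]
  50 → disc 1  [load 170/170]
  40 → disc 2  [load 150/170]
  30 → disc 3  [load 130/170]
  30 → disc 3  [load 160/170]
  30 → disc 4 (new)  [load 30/170]
  20 → disc 2  [load 170/170]
  20 → disc 4  [load 50/170]
4 discs opened.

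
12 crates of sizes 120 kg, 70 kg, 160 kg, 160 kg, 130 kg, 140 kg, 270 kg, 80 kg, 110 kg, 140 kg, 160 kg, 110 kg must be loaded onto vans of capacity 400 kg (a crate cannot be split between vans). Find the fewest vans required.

5

Total = 270 + 160 + 160 + 160 + 140 + 140 + 130 + 120 + 110 + 110 + 80 + 70 = 1650 kg.
Lower bound: ⌈1650/400⌉ = 5 vans.
A packing using 5 vans:
  van 1: 270 + 130 = 400
  van 2: 160 + 160 + 80 = 400
  van 3: 160 + 140 + 70 = 370
  van 4: 140 + 120 + 110 = 370
  van 5: 110 = 110
This matches the lower bound, so 5 is optimal.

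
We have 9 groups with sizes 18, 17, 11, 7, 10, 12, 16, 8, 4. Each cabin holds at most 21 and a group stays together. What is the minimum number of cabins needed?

Total = 18 + 17 + 16 + 12 + 11 + 10 + 8 + 7 + 4 = 103.
Lower bound: ⌈103/21⌉ = 5 cabins.
A packing using 6 cabins:
  cabin 1: 18 = 18
  cabin 2: 17 + 4 = 21
  cabin 3: 16 = 16
  cabin 4: 12 + 8 = 20
  cabin 5: 11 + 10 = 21
  cabin 6: 7 = 7
No arrangement into 5 cabins stays within capacity, so 6 is optimal.

6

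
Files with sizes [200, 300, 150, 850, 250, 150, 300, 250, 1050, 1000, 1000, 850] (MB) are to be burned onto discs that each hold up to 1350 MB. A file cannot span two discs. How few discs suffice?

Total = 1050 + 1000 + 1000 + 850 + 850 + 300 + 300 + 250 + 250 + 200 + 150 + 150 = 6350 MB.
Lower bound: ⌈6350/1350⌉ = 5 discs.
A packing using 5 discs:
  disc 1: 1050 + 300 = 1350
  disc 2: 1000 + 300 = 1300
  disc 3: 1000 + 250 = 1250
  disc 4: 850 + 250 + 200 = 1300
  disc 5: 850 + 150 + 150 = 1150
This matches the lower bound, so 5 is optimal.

5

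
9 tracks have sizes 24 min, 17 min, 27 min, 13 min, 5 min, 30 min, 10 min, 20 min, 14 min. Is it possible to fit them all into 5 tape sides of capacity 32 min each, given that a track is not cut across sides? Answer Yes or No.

Total = 160 min; ⌈160/32⌉ = 5.
The bound of 5 does not rule out 5, but exhaustive search shows no assignment into 5 tape sides of capacity 32 min exists — the minimum is 6.

No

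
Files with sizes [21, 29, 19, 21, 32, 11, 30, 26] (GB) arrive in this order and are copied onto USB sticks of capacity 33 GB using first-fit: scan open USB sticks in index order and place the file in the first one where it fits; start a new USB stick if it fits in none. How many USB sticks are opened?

  21 → USB stick 1 (new)  [load 21/33]
  29 → USB stick 2 (new)  [load 29/33]
  19 → USB stick 3 (new)  [load 19/33]
  21 → USB stick 4 (new)  [load 21/33]
  32 → USB stick 5 (new)  [load 32/33]
  11 → USB stick 1  [load 32/33]
  30 → USB stick 6 (new)  [load 30/33]
  26 → USB stick 7 (new)  [load 26/33]
7 USB sticks opened.

7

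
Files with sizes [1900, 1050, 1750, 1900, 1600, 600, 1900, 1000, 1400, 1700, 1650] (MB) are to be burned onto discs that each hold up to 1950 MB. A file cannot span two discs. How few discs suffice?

10

Total = 1900 + 1900 + 1900 + 1750 + 1700 + 1650 + 1600 + 1400 + 1050 + 1000 + 600 = 16450 MB.
Lower bound: ⌈16450/1950⌉ = 9 discs.
Also, 10 files each exceed 975 MB, and no two of those can share a disc, so at least 10 discs are needed.
A packing using 10 discs:
  disc 1: 1900 = 1900
  disc 2: 1900 = 1900
  disc 3: 1900 = 1900
  disc 4: 1750 = 1750
  disc 5: 1700 = 1700
  disc 6: 1650 = 1650
  disc 7: 1600 = 1600
  disc 8: 1400 = 1400
  disc 9: 1050 + 600 = 1650
  disc 10: 1000 = 1000
This matches the lower bound, so 10 is optimal.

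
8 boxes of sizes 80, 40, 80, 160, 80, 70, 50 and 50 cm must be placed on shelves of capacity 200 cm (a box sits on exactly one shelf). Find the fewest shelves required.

Total = 160 + 80 + 80 + 80 + 70 + 50 + 50 + 40 = 610 cm.
Lower bound: ⌈610/200⌉ = 4 shelves.
A packing using 4 shelves:
  shelf 1: 160 + 40 = 200
  shelf 2: 80 + 80 = 160
  shelf 3: 80 + 70 + 50 = 200
  shelf 4: 50 = 50
This matches the lower bound, so 4 is optimal.

4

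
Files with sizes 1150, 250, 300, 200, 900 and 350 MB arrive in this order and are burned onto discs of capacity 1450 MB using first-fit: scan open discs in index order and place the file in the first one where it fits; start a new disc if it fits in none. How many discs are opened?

  1150 → disc 1 (new)  [load 1150/1450]
  250 → disc 1  [load 1400/1450]
  300 → disc 2 (new)  [load 300/1450]
  200 → disc 2  [load 500/1450]
  900 → disc 2  [load 1400/1450]
  350 → disc 3 (new)  [load 350/1450]
3 discs opened.

3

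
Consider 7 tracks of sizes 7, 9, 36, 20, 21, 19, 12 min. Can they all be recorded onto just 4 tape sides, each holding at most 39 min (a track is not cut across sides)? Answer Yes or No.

A valid assignment using 4 tape sides:
  side 1: 36 = 36
  side 2: 21 + 12 = 33
  side 3: 20 + 19 = 39
  side 4: 9 + 7 = 16
Every load is within 39 min, so 4 tape sides suffice.

Yes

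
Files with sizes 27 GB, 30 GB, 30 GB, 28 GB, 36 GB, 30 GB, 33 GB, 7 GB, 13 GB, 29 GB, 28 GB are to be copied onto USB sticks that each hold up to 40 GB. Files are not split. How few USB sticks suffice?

Total = 36 + 33 + 30 + 30 + 30 + 29 + 28 + 28 + 27 + 13 + 7 = 291 GB.
Lower bound: ⌈291/40⌉ = 8 USB sticks.
Also, 9 files each exceed 20 GB, and no two of those can share a USB stick, so at least 9 USB sticks are needed.
A packing using 9 USB sticks:
  USB stick 1: 36 = 36
  USB stick 2: 33 + 7 = 40
  USB stick 3: 30 = 30
  USB stick 4: 30 = 30
  USB stick 5: 30 = 30
  USB stick 6: 29 = 29
  USB stick 7: 28 = 28
  USB stick 8: 28 = 28
  USB stick 9: 27 + 13 = 40
This matches the lower bound, so 9 is optimal.

9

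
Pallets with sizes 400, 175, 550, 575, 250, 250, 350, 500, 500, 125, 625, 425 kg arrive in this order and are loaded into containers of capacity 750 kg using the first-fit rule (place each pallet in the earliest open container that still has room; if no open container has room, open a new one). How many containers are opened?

  400 → container 1 (new)  [load 400/750]
  175 → container 1  [load 575/750]
  550 → container 2 (new)  [load 550/750]
  575 → container 3 (new)  [load 575/750]
  250 → container 4 (new)  [load 250/750]
  250 → container 4  [load 500/750]
  350 → container 5 (new)  [load 350/750]
  500 → container 6 (new)  [load 500/750]
  500 → container 7 (new)  [load 500/750]
  125 → container 1  [load 700/750]
  625 → container 8 (new)  [load 625/750]
  425 → container 9 (new)  [load 425/750]
9 containers opened.

9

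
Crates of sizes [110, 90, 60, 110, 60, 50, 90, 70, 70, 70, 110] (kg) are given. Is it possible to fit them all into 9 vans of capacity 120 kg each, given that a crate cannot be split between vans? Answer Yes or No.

Yes

A valid assignment using 9 vans:
  van 1: 110 = 110
  van 2: 110 = 110
  van 3: 110 = 110
  van 4: 90 = 90
  van 5: 90 = 90
  van 6: 70 + 50 = 120
  van 7: 70 = 70
  van 8: 70 = 70
  van 9: 60 + 60 = 120
Every load is within 120 kg, so 9 vans suffice.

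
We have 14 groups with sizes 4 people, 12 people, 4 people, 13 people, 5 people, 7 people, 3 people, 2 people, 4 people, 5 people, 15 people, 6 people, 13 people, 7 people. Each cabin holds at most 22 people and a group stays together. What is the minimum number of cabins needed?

Total = 15 + 13 + 13 + 12 + 7 + 7 + 6 + 5 + 5 + 4 + 4 + 4 + 3 + 2 = 100 people.
Lower bound: ⌈100/22⌉ = 5 cabins.
A packing using 5 cabins:
  cabin 1: 15 + 7 = 22
  cabin 2: 13 + 7 + 2 = 22
  cabin 3: 13 + 6 + 3 = 22
  cabin 4: 12 + 5 + 5 = 22
  cabin 5: 4 + 4 + 4 = 12
This matches the lower bound, so 5 is optimal.

5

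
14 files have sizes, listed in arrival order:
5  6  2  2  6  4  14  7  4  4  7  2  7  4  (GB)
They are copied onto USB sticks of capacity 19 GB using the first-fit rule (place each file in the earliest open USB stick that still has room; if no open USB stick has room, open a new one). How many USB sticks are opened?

  5 → USB stick 1 (new)  [load 5/19]
  6 → USB stick 1  [load 11/19]
  2 → USB stick 1  [load 13/19]
  2 → USB stick 1  [load 15/19]
  6 → USB stick 2 (new)  [load 6/19]
  4 → USB stick 1  [load 19/19]
  14 → USB stick 3 (new)  [load 14/19]
  7 → USB stick 2  [load 13/19]
  4 → USB stick 2  [load 17/19]
  4 → USB stick 3  [load 18/19]
  7 → USB stick 4 (new)  [load 7/19]
  2 → USB stick 2  [load 19/19]
  7 → USB stick 4  [load 14/19]
  4 → USB stick 4  [load 18/19]
4 USB sticks opened.

4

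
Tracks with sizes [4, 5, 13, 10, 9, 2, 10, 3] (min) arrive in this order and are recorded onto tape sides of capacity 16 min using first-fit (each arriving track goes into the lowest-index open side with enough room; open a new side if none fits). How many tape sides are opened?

5

  4 → side 1 (new)  [load 4/16]
  5 → side 1  [load 9/16]
  13 → side 2 (new)  [load 13/16]
  10 → side 3 (new)  [load 10/16]
  9 → side 4 (new)  [load 9/16]
  2 → side 1  [load 11/16]
  10 → side 5 (new)  [load 10/16]
  3 → side 1  [load 14/16]
5 tape sides opened.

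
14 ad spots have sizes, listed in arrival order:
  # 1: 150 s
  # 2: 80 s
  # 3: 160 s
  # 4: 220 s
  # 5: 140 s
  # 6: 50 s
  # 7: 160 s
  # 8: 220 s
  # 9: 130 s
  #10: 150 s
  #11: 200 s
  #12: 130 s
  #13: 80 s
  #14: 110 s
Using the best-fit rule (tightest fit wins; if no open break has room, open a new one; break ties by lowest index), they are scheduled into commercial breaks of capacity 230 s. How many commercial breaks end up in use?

  150 → break 1 (new)  [load 150/230]
  80 → break 1  [load 230/230]
  160 → break 2 (new)  [load 160/230]
  220 → break 3 (new)  [load 220/230]
  140 → break 4 (new)  [load 140/230]
  50 → break 2  [load 210/230]
  160 → break 5 (new)  [load 160/230]
  220 → break 6 (new)  [load 220/230]
  130 → break 7 (new)  [load 130/230]
  150 → break 8 (new)  [load 150/230]
  200 → break 9 (new)  [load 200/230]
  130 → break 10 (new)  [load 130/230]
  80 → break 8  [load 230/230]
  110 → break 11 (new)  [load 110/230]
11 commercial breaks opened.

11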